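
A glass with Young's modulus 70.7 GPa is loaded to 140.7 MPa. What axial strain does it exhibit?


Rearrange E = sigma / epsilon:
  epsilon = sigma / E
  E (MPa) = 70.7 * 1000 = 70700
  epsilon = 140.7 / 70700 = 0.00199

0.00199


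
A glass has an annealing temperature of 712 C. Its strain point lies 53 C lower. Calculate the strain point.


Strain point = annealing point - difference:
  T_strain = 712 - 53 = 659 C

659 C


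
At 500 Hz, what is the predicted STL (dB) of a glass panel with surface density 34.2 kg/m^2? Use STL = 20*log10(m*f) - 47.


Mass law: STL = 20 * log10(m * f) - 47
  m * f = 34.2 * 500 = 17100
  log10(17100) = 4.233
  STL = 20 * 4.233 - 47 = 84.66 - 47 = 37.7 dB

37.7 dB


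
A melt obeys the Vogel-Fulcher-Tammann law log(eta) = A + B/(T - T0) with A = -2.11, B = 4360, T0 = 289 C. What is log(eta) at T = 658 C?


VFT equation: log(eta) = A + B / (T - T0)
  T - T0 = 658 - 289 = 369
  B / (T - T0) = 4360 / 369 = 11.816
  log(eta) = -2.11 + 11.816 = 9.706

9.706


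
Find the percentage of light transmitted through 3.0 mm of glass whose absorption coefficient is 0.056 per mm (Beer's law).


Beer-Lambert law: T = exp(-alpha * thickness)
  exponent = -0.056 * 3.0 = -0.168
  T = exp(-0.168) = 0.8454
  Percentage = 0.8454 * 100 = 84.54%

84.54%


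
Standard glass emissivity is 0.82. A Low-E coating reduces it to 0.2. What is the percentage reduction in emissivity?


Percentage reduction = (1 - coated/uncoated) * 100
  Ratio = 0.2 / 0.82 = 0.2439
  Reduction = (1 - 0.2439) * 100 = 75.6%

75.6%


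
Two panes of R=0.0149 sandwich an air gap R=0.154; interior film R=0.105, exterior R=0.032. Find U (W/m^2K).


Total thermal resistance (series):
  R_total = R_in + R_glass + R_air + R_glass + R_out
  R_total = 0.105 + 0.0149 + 0.154 + 0.0149 + 0.032 = 0.3208 m^2K/W
U-value = 1 / R_total = 1 / 0.3208 = 3.117 W/m^2K

3.117 W/m^2K


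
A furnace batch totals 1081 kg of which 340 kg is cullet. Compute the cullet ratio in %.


Cullet ratio = (cullet mass / total batch mass) * 100
  Ratio = 340 / 1081 * 100 = 31.45%

31.45%


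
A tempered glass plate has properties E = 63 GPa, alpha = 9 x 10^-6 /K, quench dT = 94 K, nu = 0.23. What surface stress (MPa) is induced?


Tempering stress: sigma = E * alpha * dT / (1 - nu)
  E (MPa) = 63 * 1000 = 63000
  Numerator = 63000 * (9 x 10^-6) * 94 = 53.298
  Denominator = 1 - 0.23 = 0.77
  sigma = 53.298 / 0.77 = 69.2 MPa

69.2 MPa


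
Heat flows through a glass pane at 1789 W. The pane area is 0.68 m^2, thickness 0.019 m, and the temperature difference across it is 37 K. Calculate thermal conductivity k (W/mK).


Fourier's law rearranged: k = Q * t / (A * dT)
  Numerator = 1789 * 0.019 = 33.991
  Denominator = 0.68 * 37 = 25.16
  k = 33.991 / 25.16 = 1.351 W/mK

1.351 W/mK


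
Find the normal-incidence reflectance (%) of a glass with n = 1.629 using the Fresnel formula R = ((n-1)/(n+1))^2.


Fresnel reflectance at normal incidence:
  R = ((n - 1)/(n + 1))^2
  (n - 1)/(n + 1) = (1.629 - 1)/(1.629 + 1) = 0.239254
  R = 0.239254^2 = 0.0572425
  R(%) = 0.0572425 * 100 = 5.724%

5.724%


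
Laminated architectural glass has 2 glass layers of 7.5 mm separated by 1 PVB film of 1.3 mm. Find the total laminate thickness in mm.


Total thickness = glass contribution + PVB contribution
  Glass: 2 * 7.5 = 15.0 mm
  PVB: 1 * 1.3 = 1.3 mm
  Total = 15.0 + 1.3 = 16.3 mm

16.3 mm


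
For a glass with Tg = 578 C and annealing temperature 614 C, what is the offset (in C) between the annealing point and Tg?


Offset = T_anneal - Tg:
  offset = 614 - 578 = 36 C

36 C


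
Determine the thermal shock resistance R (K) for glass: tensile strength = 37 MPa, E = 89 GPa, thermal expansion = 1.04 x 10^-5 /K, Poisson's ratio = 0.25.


Thermal shock resistance: R = sigma * (1 - nu) / (E * alpha)
  Numerator = 37 * (1 - 0.25) = 27.75
  Denominator = 89 * 1000 * (1.04 x 10^-5) = 0.9256
  R = 27.75 / 0.9256 = 30.0 K

30.0 K


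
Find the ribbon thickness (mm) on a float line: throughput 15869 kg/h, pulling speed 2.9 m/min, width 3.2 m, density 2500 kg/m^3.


Ribbon cross-section from mass balance:
  Volume rate = throughput / density = 15869 / 2500 = 6.3476 m^3/h
  thickness = volume rate / (speed * 60 * width), i.e.
  thickness = throughput / (60 * speed * width * density) * 1000
  thickness = 15869 / (60 * 2.9 * 3.2 * 2500) * 1000 = 11.4 mm

11.4 mm


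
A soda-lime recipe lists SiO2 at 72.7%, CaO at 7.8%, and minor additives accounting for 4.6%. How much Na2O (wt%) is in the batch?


Pieces sum to 100%:
  Na2O = 100 - (SiO2 + CaO + others)
  Na2O = 100 - (72.7 + 7.8 + 4.6) = 14.9%

14.9%


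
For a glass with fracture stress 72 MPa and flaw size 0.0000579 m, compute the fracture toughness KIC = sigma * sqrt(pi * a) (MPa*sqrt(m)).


Fracture toughness: KIC = sigma * sqrt(pi * a)
  pi * a = pi * 0.0000579 = 0.000181898
  sqrt(pi * a) = 0.013487
  KIC = 72 * 0.013487 = 0.971 MPa*sqrt(m)

0.971 MPa*sqrt(m)


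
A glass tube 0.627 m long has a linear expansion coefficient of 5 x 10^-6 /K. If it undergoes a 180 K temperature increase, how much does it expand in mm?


Thermal expansion formula: dL = alpha * L0 * dT
  dL = (5 x 10^-6) * 0.627 * 180 = 0.0005643 m
Convert to mm: 0.0005643 * 1000 = 0.5643 mm

0.5643 mm


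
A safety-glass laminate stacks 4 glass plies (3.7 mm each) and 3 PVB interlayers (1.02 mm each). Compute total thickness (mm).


Total thickness = glass contribution + PVB contribution
  Glass: 4 * 3.7 = 14.8 mm
  PVB: 3 * 1.02 = 3.06 mm
  Total = 14.8 + 3.06 = 17.86 mm

17.86 mm


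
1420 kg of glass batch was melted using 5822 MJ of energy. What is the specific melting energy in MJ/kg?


Rearrange E = m * s for s:
  s = E / m
  s = 5822 / 1420 = 4.1 MJ/kg

4.1 MJ/kg


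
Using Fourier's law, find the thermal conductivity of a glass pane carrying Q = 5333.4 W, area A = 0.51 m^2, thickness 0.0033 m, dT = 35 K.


Fourier's law rearranged: k = Q * t / (A * dT)
  Numerator = 5333.4 * 0.0033 = 17.60022
  Denominator = 0.51 * 35 = 17.85
  k = 17.60022 / 17.85 = 0.986 W/mK

0.986 W/mK


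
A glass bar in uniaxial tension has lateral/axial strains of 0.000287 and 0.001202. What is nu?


Poisson's ratio: nu = lateral strain / axial strain
  nu = 0.000287 / 0.001202 = 0.2388

0.2388


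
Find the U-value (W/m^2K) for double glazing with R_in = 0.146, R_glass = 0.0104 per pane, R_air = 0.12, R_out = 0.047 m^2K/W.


Total thermal resistance (series):
  R_total = R_in + R_glass + R_air + R_glass + R_out
  R_total = 0.146 + 0.0104 + 0.12 + 0.0104 + 0.047 = 0.3338 m^2K/W
U-value = 1 / R_total = 1 / 0.3338 = 2.996 W/m^2K

2.996 W/m^2K


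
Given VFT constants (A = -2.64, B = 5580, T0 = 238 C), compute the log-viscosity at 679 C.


VFT equation: log(eta) = A + B / (T - T0)
  T - T0 = 679 - 238 = 441
  B / (T - T0) = 5580 / 441 = 12.653
  log(eta) = -2.64 + 12.653 = 10.013

10.013


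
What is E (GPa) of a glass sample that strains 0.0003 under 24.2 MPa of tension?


Young's modulus: E = stress / strain
  E = 24.2 MPa / 0.0003 = 80666.67 MPa
Convert to GPa: 80666.67 / 1000 = 80.67 GPa

80.67 GPa


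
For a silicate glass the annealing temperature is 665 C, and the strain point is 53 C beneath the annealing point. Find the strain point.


Strain point = annealing point - difference:
  T_strain = 665 - 53 = 612 C

612 C


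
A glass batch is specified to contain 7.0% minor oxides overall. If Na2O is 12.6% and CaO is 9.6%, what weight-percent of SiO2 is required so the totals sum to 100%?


Known pieces sum to 100%:
  SiO2 = 100 - (others + Na2O + CaO)
  SiO2 = 100 - (7.0 + 12.6 + 9.6) = 70.8%

70.8%


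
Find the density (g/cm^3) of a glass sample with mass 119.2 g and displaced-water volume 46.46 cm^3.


Use the definition of density:
  rho = mass / volume
  rho = 119.2 / 46.46 = 2.566 g/cm^3

2.566 g/cm^3


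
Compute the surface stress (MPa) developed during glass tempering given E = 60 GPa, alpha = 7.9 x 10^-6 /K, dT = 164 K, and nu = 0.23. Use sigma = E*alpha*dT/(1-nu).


Tempering stress: sigma = E * alpha * dT / (1 - nu)
  E (MPa) = 60 * 1000 = 60000
  Numerator = 60000 * (7.9 x 10^-6) * 164 = 77.736
  Denominator = 1 - 0.23 = 0.77
  sigma = 77.736 / 0.77 = 101.0 MPa

101.0 MPa


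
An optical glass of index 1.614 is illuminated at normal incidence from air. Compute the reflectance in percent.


Fresnel reflectance at normal incidence:
  R = ((n - 1)/(n + 1))^2
  (n - 1)/(n + 1) = (1.614 - 1)/(1.614 + 1) = 0.234889
  R = 0.234889^2 = 0.0551728
  R(%) = 0.0551728 * 100 = 5.517%

5.517%


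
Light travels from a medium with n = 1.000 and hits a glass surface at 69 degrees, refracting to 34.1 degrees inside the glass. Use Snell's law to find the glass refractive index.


Apply Snell's law: n1 * sin(theta1) = n2 * sin(theta2)
  n2 = n1 * sin(theta1) / sin(theta2)
  sin(69) = 0.93358
  sin(34.1) = 0.560639
  n2 = 1.000 * 0.93358 / 0.560639 = 1.6652

1.6652


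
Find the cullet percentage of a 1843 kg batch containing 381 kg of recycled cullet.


Cullet ratio = (cullet mass / total batch mass) * 100
  Ratio = 381 / 1843 * 100 = 20.67%

20.67%


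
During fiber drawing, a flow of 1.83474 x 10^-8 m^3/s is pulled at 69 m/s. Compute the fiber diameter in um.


Cross-sectional area from continuity:
  A = Q / v = 1.83474 x 10^-8 / 69 = 2.659043 x 10^-10 m^2
Diameter from circular cross-section:
  d = sqrt(4A / pi) * 10^6 (m -> um)
  d = sqrt(4 * 2.659043 x 10^-10 / pi) * 10^6 = 18.4 um

18.4 um


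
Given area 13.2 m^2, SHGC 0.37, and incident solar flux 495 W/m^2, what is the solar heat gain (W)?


Solar heat gain: Q = Area * SHGC * Irradiance
  Q = 13.2 * 0.37 * 495 = 2417.6 W

2417.6 W


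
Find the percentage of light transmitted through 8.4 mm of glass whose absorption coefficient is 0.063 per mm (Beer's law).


Beer-Lambert law: T = exp(-alpha * thickness)
  exponent = -0.063 * 8.4 = -0.5292
  T = exp(-0.5292) = 0.5891
  Percentage = 0.5891 * 100 = 58.91%

58.91%


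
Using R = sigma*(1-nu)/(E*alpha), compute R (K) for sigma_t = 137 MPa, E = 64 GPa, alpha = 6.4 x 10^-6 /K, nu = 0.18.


Thermal shock resistance: R = sigma * (1 - nu) / (E * alpha)
  Numerator = 137 * (1 - 0.18) = 112.34
  Denominator = 64 * 1000 * (6.4 x 10^-6) = 0.4096
  R = 112.34 / 0.4096 = 274.3 K

274.3 K


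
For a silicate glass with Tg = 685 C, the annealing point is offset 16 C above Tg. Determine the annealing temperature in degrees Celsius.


The annealing temperature is Tg plus the offset:
  T_anneal = 685 + 16 = 701 C

701 C


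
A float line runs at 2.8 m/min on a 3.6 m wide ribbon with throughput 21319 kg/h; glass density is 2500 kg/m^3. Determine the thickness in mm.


Ribbon cross-section from mass balance:
  Volume rate = throughput / density = 21319 / 2500 = 8.5276 m^3/h
  thickness = volume rate / (speed * 60 * width), i.e.
  thickness = throughput / (60 * speed * width * density) * 1000
  thickness = 21319 / (60 * 2.8 * 3.6 * 2500) * 1000 = 14.1 mm

14.1 mm


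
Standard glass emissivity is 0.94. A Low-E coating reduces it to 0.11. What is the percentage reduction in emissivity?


Percentage reduction = (1 - coated/uncoated) * 100
  Ratio = 0.11 / 0.94 = 0.117
  Reduction = (1 - 0.117) * 100 = 88.3%

88.3%


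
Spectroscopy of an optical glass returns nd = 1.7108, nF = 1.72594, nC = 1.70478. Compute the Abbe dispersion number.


Abbe number formula: Vd = (nd - 1) / (nF - nC)
  nd - 1 = 1.7108 - 1 = 0.7108
  nF - nC = 1.72594 - 1.70478 = 0.02116
  Vd = 0.7108 / 0.02116 = 33.59

33.59


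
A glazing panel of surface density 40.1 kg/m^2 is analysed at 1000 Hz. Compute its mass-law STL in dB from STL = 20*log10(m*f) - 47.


Mass law: STL = 20 * log10(m * f) - 47
  m * f = 40.1 * 1000 = 40100
  log10(40100) = 4.60314
  STL = 20 * 4.60314 - 47 = 92.0628 - 47 = 45.1 dB

45.1 dB


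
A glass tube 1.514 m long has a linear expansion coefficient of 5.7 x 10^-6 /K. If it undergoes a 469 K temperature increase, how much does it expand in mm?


Thermal expansion formula: dL = alpha * L0 * dT
  dL = (5.7 x 10^-6) * 1.514 * 469 = 0.00404738 m
Convert to mm: 0.00404738 * 1000 = 4.0474 mm

4.0474 mm


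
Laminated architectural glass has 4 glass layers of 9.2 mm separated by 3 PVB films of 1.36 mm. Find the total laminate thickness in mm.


Total thickness = glass contribution + PVB contribution
  Glass: 4 * 9.2 = 36.8 mm
  PVB: 3 * 1.36 = 4.08 mm
  Total = 36.8 + 4.08 = 40.88 mm

40.88 mm


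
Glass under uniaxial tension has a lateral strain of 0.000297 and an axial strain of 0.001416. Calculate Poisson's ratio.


Poisson's ratio: nu = lateral strain / axial strain
  nu = 0.000297 / 0.001416 = 0.2097

0.2097


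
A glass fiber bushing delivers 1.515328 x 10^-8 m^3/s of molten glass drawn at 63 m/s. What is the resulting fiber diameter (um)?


Cross-sectional area from continuity:
  A = Q / v = 1.515328 x 10^-8 / 63 = 2.405283 x 10^-10 m^2
Diameter from circular cross-section:
  d = sqrt(4A / pi) * 10^6 (m -> um)
  d = sqrt(4 * 2.405283 x 10^-10 / pi) * 10^6 = 17.5 um

17.5 um


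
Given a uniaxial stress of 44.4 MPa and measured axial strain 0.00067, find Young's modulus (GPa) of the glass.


Young's modulus: E = stress / strain
  E = 44.4 MPa / 0.00067 = 66268.66 MPa
Convert to GPa: 66268.66 / 1000 = 66.27 GPa

66.27 GPa


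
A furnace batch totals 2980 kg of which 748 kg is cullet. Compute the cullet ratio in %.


Cullet ratio = (cullet mass / total batch mass) * 100
  Ratio = 748 / 2980 * 100 = 25.1%

25.1%


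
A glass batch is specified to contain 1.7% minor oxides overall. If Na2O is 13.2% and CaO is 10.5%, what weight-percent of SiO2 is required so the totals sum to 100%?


Known pieces sum to 100%:
  SiO2 = 100 - (others + Na2O + CaO)
  SiO2 = 100 - (1.7 + 13.2 + 10.5) = 74.6%

74.6%


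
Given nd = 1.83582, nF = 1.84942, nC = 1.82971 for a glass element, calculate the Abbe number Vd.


Abbe number formula: Vd = (nd - 1) / (nF - nC)
  nd - 1 = 1.83582 - 1 = 0.83582
  nF - nC = 1.84942 - 1.82971 = 0.01971
  Vd = 0.83582 / 0.01971 = 42.41

42.41


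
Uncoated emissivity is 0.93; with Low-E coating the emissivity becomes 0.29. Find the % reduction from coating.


Percentage reduction = (1 - coated/uncoated) * 100
  Ratio = 0.29 / 0.93 = 0.3118
  Reduction = (1 - 0.3118) * 100 = 68.8%

68.8%


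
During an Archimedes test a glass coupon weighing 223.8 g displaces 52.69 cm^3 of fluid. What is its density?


Use the definition of density:
  rho = mass / volume
  rho = 223.8 / 52.69 = 4.247 g/cm^3

4.247 g/cm^3


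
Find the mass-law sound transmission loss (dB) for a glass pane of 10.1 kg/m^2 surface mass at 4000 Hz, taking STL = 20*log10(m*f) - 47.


Mass law: STL = 20 * log10(m * f) - 47
  m * f = 10.1 * 4000 = 40400
  log10(40400) = 4.60638
  STL = 20 * 4.60638 - 47 = 92.1276 - 47 = 45.1 dB

45.1 dB


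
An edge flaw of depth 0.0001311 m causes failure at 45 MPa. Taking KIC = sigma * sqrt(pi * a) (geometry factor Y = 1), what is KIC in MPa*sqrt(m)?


Fracture toughness: KIC = sigma * sqrt(pi * a)
  pi * a = pi * 0.0001311 = 0.000411863
  sqrt(pi * a) = 0.020294
  KIC = 45 * 0.020294 = 0.913 MPa*sqrt(m)

0.913 MPa*sqrt(m)


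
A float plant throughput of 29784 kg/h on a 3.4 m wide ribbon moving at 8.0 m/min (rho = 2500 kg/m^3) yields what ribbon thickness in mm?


Ribbon cross-section from mass balance:
  Volume rate = throughput / density = 29784 / 2500 = 11.9136 m^3/h
  thickness = volume rate / (speed * 60 * width), i.e.
  thickness = throughput / (60 * speed * width * density) * 1000
  thickness = 29784 / (60 * 8.0 * 3.4 * 2500) * 1000 = 7.3 mm

7.3 mm


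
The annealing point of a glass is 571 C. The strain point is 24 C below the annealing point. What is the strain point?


Strain point = annealing point - difference:
  T_strain = 571 - 24 = 547 C

547 C


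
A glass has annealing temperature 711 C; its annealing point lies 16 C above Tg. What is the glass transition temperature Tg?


Rearrange T_anneal = Tg + offset for Tg:
  Tg = T_anneal - offset = 711 - 16 = 695 C

695 C


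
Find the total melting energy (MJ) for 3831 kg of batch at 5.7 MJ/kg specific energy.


Total energy = mass * specific energy
  E = 3831 * 5.7 = 21836.7 MJ

21836.7 MJ


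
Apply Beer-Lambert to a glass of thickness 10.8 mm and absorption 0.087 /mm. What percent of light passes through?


Beer-Lambert law: T = exp(-alpha * thickness)
  exponent = -0.087 * 10.8 = -0.9396
  T = exp(-0.9396) = 0.3908
  Percentage = 0.3908 * 100 = 39.08%

39.08%


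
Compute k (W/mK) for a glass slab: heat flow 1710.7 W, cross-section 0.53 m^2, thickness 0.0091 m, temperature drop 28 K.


Fourier's law rearranged: k = Q * t / (A * dT)
  Numerator = 1710.7 * 0.0091 = 15.56737
  Denominator = 0.53 * 28 = 14.84
  k = 15.56737 / 14.84 = 1.049 W/mK

1.049 W/mK


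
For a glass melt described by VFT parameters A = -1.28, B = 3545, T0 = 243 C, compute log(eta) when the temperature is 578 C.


VFT equation: log(eta) = A + B / (T - T0)
  T - T0 = 578 - 243 = 335
  B / (T - T0) = 3545 / 335 = 10.582
  log(eta) = -1.28 + 10.582 = 9.302

9.302


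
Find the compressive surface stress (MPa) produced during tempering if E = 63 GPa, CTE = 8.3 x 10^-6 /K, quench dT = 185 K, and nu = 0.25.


Tempering stress: sigma = E * alpha * dT / (1 - nu)
  E (MPa) = 63 * 1000 = 63000
  Numerator = 63000 * (8.3 x 10^-6) * 185 = 96.7365
  Denominator = 1 - 0.25 = 0.75
  sigma = 96.7365 / 0.75 = 129.0 MPa

129.0 MPa


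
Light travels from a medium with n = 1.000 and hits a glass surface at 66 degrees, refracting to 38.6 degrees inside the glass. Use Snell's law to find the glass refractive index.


Apply Snell's law: n1 * sin(theta1) = n2 * sin(theta2)
  n2 = n1 * sin(theta1) / sin(theta2)
  sin(66) = 0.913545
  sin(38.6) = 0.62388
  n2 = 1.000 * 0.913545 / 0.62388 = 1.4643

1.4643


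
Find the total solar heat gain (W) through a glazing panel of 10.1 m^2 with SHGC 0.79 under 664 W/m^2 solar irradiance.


Solar heat gain: Q = Area * SHGC * Irradiance
  Q = 10.1 * 0.79 * 664 = 5298.1 W

5298.1 W


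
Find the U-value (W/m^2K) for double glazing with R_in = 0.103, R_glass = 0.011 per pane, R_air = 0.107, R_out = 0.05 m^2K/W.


Total thermal resistance (series):
  R_total = R_in + R_glass + R_air + R_glass + R_out
  R_total = 0.103 + 0.011 + 0.107 + 0.011 + 0.05 = 0.282 m^2K/W
U-value = 1 / R_total = 1 / 0.282 = 3.546 W/m^2K

3.546 W/m^2K


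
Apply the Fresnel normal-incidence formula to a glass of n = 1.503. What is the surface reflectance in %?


Fresnel reflectance at normal incidence:
  R = ((n - 1)/(n + 1))^2
  (n - 1)/(n + 1) = (1.503 - 1)/(1.503 + 1) = 0.200959
  R = 0.200959^2 = 0.0403845
  R(%) = 0.0403845 * 100 = 4.038%

4.038%


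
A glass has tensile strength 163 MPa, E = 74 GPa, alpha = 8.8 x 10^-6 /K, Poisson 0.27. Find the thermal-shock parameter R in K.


Thermal shock resistance: R = sigma * (1 - nu) / (E * alpha)
  Numerator = 163 * (1 - 0.27) = 118.99
  Denominator = 74 * 1000 * (8.8 x 10^-6) = 0.6512
  R = 118.99 / 0.6512 = 182.7 K

182.7 K


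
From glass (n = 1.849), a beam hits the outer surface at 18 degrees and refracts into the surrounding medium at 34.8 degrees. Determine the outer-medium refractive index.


Apply Snell's law: n1 * sin(theta1) = n2 * sin(theta2)
  n2 = n1 * sin(theta1) / sin(theta2)
  sin(18) = 0.309017
  sin(34.8) = 0.570714
  n2 = 1.849 * 0.309017 / 0.570714 = 1.0012

1.0012


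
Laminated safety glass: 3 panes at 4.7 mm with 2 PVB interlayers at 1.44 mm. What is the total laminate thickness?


Total thickness = glass contribution + PVB contribution
  Glass: 3 * 4.7 = 14.1 mm
  PVB: 2 * 1.44 = 2.88 mm
  Total = 14.1 + 2.88 = 16.98 mm

16.98 mm


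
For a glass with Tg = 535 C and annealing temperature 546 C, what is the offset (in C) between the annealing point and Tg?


Offset = T_anneal - Tg:
  offset = 546 - 535 = 11 C

11 C


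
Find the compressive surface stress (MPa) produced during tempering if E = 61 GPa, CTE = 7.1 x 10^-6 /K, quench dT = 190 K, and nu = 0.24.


Tempering stress: sigma = E * alpha * dT / (1 - nu)
  E (MPa) = 61 * 1000 = 61000
  Numerator = 61000 * (7.1 x 10^-6) * 190 = 82.289
  Denominator = 1 - 0.24 = 0.76
  sigma = 82.289 / 0.76 = 108.3 MPa

108.3 MPa


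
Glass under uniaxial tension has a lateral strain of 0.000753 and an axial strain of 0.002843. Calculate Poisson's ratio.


Poisson's ratio: nu = lateral strain / axial strain
  nu = 0.000753 / 0.002843 = 0.2649

0.2649


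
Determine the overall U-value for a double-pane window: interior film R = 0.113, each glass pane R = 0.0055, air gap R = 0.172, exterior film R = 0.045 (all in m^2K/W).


Total thermal resistance (series):
  R_total = R_in + R_glass + R_air + R_glass + R_out
  R_total = 0.113 + 0.0055 + 0.172 + 0.0055 + 0.045 = 0.341 m^2K/W
U-value = 1 / R_total = 1 / 0.341 = 2.933 W/m^2K

2.933 W/m^2K


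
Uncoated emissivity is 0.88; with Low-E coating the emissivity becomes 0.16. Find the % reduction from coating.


Percentage reduction = (1 - coated/uncoated) * 100
  Ratio = 0.16 / 0.88 = 0.1818
  Reduction = (1 - 0.1818) * 100 = 81.8%

81.8%


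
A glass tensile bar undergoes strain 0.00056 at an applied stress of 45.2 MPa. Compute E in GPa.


Young's modulus: E = stress / strain
  E = 45.2 MPa / 0.00056 = 80714.29 MPa
Convert to GPa: 80714.29 / 1000 = 80.71 GPa

80.71 GPa


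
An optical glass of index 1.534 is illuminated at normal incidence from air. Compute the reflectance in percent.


Fresnel reflectance at normal incidence:
  R = ((n - 1)/(n + 1))^2
  (n - 1)/(n + 1) = (1.534 - 1)/(1.534 + 1) = 0.210734
  R = 0.210734^2 = 0.0444088
  R(%) = 0.0444088 * 100 = 4.441%

4.441%


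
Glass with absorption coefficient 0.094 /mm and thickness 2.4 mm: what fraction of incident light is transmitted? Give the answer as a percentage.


Beer-Lambert law: T = exp(-alpha * thickness)
  exponent = -0.094 * 2.4 = -0.2256
  T = exp(-0.2256) = 0.798
  Percentage = 0.798 * 100 = 79.8%

79.8%


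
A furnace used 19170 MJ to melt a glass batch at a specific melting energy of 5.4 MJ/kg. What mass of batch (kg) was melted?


Rearrange E = m * s for m:
  m = E / s
  m = 19170 / 5.4 = 3550.0 kg

3550.0 kg


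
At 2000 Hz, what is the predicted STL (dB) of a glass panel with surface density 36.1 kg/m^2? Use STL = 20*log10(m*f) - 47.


Mass law: STL = 20 * log10(m * f) - 47
  m * f = 36.1 * 2000 = 72200
  log10(72200) = 4.85854
  STL = 20 * 4.85854 - 47 = 97.1708 - 47 = 50.2 dB

50.2 dB


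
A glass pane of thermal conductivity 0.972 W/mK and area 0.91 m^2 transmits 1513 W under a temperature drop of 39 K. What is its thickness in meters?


Fourier's law: t = k * A * dT / Q
  t = 0.972 * 0.91 * 39 / 1513
  t = 34.49628 / 1513 = 0.0228 m

0.0228 m


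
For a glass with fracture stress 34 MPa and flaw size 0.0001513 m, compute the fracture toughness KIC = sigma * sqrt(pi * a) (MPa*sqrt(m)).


Fracture toughness: KIC = sigma * sqrt(pi * a)
  pi * a = pi * 0.0001513 = 0.000475323
  sqrt(pi * a) = 0.021802
  KIC = 34 * 0.021802 = 0.741 MPa*sqrt(m)

0.741 MPa*sqrt(m)


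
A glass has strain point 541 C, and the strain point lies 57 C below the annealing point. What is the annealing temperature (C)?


T_anneal = T_strain + gap:
  T_anneal = 541 + 57 = 598 C

598 C


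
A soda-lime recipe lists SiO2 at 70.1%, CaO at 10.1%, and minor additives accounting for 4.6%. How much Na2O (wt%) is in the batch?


Pieces sum to 100%:
  Na2O = 100 - (SiO2 + CaO + others)
  Na2O = 100 - (70.1 + 10.1 + 4.6) = 15.2%

15.2%


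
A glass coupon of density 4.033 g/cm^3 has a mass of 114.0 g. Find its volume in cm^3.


Rearrange rho = m / V:
  V = m / rho
  V = 114.0 / 4.033 = 28.267 cm^3

28.267 cm^3


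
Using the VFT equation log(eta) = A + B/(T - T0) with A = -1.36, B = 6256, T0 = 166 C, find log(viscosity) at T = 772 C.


VFT equation: log(eta) = A + B / (T - T0)
  T - T0 = 772 - 166 = 606
  B / (T - T0) = 6256 / 606 = 10.323
  log(eta) = -1.36 + 10.323 = 8.963

8.963


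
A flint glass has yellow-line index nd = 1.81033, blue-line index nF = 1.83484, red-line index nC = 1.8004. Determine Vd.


Abbe number formula: Vd = (nd - 1) / (nF - nC)
  nd - 1 = 1.81033 - 1 = 0.81033
  nF - nC = 1.83484 - 1.8004 = 0.03444
  Vd = 0.81033 / 0.03444 = 23.53

23.53


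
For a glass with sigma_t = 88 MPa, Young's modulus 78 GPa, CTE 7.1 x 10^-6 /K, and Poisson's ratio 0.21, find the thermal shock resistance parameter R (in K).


Thermal shock resistance: R = sigma * (1 - nu) / (E * alpha)
  Numerator = 88 * (1 - 0.21) = 69.52
  Denominator = 78 * 1000 * (7.1 x 10^-6) = 0.5538
  R = 69.52 / 0.5538 = 125.5 K

125.5 K


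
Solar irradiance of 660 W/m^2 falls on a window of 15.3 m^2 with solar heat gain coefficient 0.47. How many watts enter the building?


Solar heat gain: Q = Area * SHGC * Irradiance
  Q = 15.3 * 0.47 * 660 = 4746.1 W

4746.1 W


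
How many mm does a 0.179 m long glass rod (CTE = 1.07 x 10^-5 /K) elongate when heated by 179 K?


Thermal expansion formula: dL = alpha * L0 * dT
  dL = (1.07 x 10^-5) * 0.179 * 179 = 0.00034284 m
Convert to mm: 0.00034284 * 1000 = 0.3428 mm

0.3428 mm


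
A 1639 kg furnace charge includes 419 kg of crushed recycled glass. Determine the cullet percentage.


Cullet ratio = (cullet mass / total batch mass) * 100
  Ratio = 419 / 1639 * 100 = 25.56%

25.56%


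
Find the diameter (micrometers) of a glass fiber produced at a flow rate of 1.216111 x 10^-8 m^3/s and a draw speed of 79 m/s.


Cross-sectional area from continuity:
  A = Q / v = 1.216111 x 10^-8 / 79 = 1.539381 x 10^-10 m^2
Diameter from circular cross-section:
  d = sqrt(4A / pi) * 10^6 (m -> um)
  d = sqrt(4 * 1.539381 x 10^-10 / pi) * 10^6 = 14.0 um

14.0 um


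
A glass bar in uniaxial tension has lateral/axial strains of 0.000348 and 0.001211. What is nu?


Poisson's ratio: nu = lateral strain / axial strain
  nu = 0.000348 / 0.001211 = 0.2874

0.2874


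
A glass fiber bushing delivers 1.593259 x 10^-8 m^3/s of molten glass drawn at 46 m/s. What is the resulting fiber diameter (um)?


Cross-sectional area from continuity:
  A = Q / v = 1.593259 x 10^-8 / 46 = 3.463607 x 10^-10 m^2
Diameter from circular cross-section:
  d = sqrt(4A / pi) * 10^6 (m -> um)
  d = sqrt(4 * 3.463607 x 10^-10 / pi) * 10^6 = 21.0 um

21.0 um


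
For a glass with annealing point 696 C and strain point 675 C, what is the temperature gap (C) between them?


Gap = T_anneal - T_strain:
  gap = 696 - 675 = 21 C

21 C


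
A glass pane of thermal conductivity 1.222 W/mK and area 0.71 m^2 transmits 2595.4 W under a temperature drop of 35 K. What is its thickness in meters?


Fourier's law: t = k * A * dT / Q
  t = 1.222 * 0.71 * 35 / 2595.4
  t = 30.3667 / 2595.4 = 0.0117 m

0.0117 m


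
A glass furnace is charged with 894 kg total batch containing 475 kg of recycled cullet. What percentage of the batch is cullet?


Cullet ratio = (cullet mass / total batch mass) * 100
  Ratio = 475 / 894 * 100 = 53.13%

53.13%


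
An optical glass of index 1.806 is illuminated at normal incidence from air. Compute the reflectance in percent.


Fresnel reflectance at normal incidence:
  R = ((n - 1)/(n + 1))^2
  (n - 1)/(n + 1) = (1.806 - 1)/(1.806 + 1) = 0.287242
  R = 0.287242^2 = 0.082508
  R(%) = 0.082508 * 100 = 8.251%

8.251%


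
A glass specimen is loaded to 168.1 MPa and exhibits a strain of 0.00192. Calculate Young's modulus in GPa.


Young's modulus: E = stress / strain
  E = 168.1 MPa / 0.00192 = 87552.08 MPa
Convert to GPa: 87552.08 / 1000 = 87.55 GPa

87.55 GPa


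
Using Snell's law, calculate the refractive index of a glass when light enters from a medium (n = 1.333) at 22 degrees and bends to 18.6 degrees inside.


Apply Snell's law: n1 * sin(theta1) = n2 * sin(theta2)
  n2 = n1 * sin(theta1) / sin(theta2)
  sin(22) = 0.374607
  sin(18.6) = 0.318959
  n2 = 1.333 * 0.374607 / 0.318959 = 1.5656

1.5656


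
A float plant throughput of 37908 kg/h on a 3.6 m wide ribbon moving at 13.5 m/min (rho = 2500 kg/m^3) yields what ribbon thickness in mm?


Ribbon cross-section from mass balance:
  Volume rate = throughput / density = 37908 / 2500 = 15.1632 m^3/h
  thickness = volume rate / (speed * 60 * width), i.e.
  thickness = throughput / (60 * speed * width * density) * 1000
  thickness = 37908 / (60 * 13.5 * 3.6 * 2500) * 1000 = 5.2 mm

5.2 mm


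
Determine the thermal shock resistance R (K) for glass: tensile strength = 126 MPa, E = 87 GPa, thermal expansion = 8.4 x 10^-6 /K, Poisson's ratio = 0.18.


Thermal shock resistance: R = sigma * (1 - nu) / (E * alpha)
  Numerator = 126 * (1 - 0.18) = 103.32
  Denominator = 87 * 1000 * (8.4 x 10^-6) = 0.7308
  R = 103.32 / 0.7308 = 141.4 K

141.4 K


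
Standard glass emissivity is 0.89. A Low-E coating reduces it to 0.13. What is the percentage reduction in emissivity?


Percentage reduction = (1 - coated/uncoated) * 100
  Ratio = 0.13 / 0.89 = 0.1461
  Reduction = (1 - 0.1461) * 100 = 85.4%

85.4%


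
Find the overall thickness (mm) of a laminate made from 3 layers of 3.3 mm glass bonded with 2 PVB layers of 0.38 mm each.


Total thickness = glass contribution + PVB contribution
  Glass: 3 * 3.3 = 9.9 mm
  PVB: 2 * 0.38 = 0.76 mm
  Total = 9.9 + 0.76 = 10.66 mm

10.66 mm


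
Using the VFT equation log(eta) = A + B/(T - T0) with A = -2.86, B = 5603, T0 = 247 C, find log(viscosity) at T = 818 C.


VFT equation: log(eta) = A + B / (T - T0)
  T - T0 = 818 - 247 = 571
  B / (T - T0) = 5603 / 571 = 9.813
  log(eta) = -2.86 + 9.813 = 6.953

6.953


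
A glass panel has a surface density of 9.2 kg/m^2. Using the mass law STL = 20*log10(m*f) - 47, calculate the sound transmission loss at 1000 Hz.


Mass law: STL = 20 * log10(m * f) - 47
  m * f = 9.2 * 1000 = 9200
  log10(9200) = 3.96379
  STL = 20 * 3.96379 - 47 = 79.2758 - 47 = 32.3 dB

32.3 dB


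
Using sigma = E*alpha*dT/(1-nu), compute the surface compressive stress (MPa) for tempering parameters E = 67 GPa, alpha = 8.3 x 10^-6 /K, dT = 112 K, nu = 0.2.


Tempering stress: sigma = E * alpha * dT / (1 - nu)
  E (MPa) = 67 * 1000 = 67000
  Numerator = 67000 * (8.3 x 10^-6) * 112 = 62.2832
  Denominator = 1 - 0.2 = 0.8
  sigma = 62.2832 / 0.8 = 77.9 MPa

77.9 MPa


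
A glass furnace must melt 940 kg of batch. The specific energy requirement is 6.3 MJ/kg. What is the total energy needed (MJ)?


Total energy = mass * specific energy
  E = 940 * 6.3 = 5922 MJ

5922 MJ


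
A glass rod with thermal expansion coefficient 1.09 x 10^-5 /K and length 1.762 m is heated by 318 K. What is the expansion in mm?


Thermal expansion formula: dL = alpha * L0 * dT
  dL = (1.09 x 10^-5) * 1.762 * 318 = 0.00610744 m
Convert to mm: 0.00610744 * 1000 = 6.1074 mm

6.1074 mm


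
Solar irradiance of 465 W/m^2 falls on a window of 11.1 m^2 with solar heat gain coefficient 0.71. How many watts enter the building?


Solar heat gain: Q = Area * SHGC * Irradiance
  Q = 11.1 * 0.71 * 465 = 3664.7 W

3664.7 W


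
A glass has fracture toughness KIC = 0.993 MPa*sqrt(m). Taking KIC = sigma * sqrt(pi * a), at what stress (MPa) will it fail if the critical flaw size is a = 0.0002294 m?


Rearrange KIC = sigma * sqrt(pi * a):
  sigma = KIC / sqrt(pi * a)
  sqrt(pi * 0.0002294) = 0.026846
  sigma = 0.993 / 0.026846 = 36.99 MPa

36.99 MPa


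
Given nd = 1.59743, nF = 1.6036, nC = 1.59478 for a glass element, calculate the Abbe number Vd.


Abbe number formula: Vd = (nd - 1) / (nF - nC)
  nd - 1 = 1.59743 - 1 = 0.59743
  nF - nC = 1.6036 - 1.59478 = 0.00882
  Vd = 0.59743 / 0.00882 = 67.74

67.74


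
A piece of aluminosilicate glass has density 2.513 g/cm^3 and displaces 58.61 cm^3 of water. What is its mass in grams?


Rearrange rho = m / V:
  m = rho * V
  m = 2.513 * 58.61 = 147.287 g

147.287 g


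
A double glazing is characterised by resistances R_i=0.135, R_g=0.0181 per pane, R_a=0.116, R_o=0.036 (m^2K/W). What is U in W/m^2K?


Total thermal resistance (series):
  R_total = R_in + R_glass + R_air + R_glass + R_out
  R_total = 0.135 + 0.0181 + 0.116 + 0.0181 + 0.036 = 0.3232 m^2K/W
U-value = 1 / R_total = 1 / 0.3232 = 3.094 W/m^2K

3.094 W/m^2K


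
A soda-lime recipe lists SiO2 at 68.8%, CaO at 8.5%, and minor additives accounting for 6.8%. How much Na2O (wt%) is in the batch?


Pieces sum to 100%:
  Na2O = 100 - (SiO2 + CaO + others)
  Na2O = 100 - (68.8 + 8.5 + 6.8) = 15.9%

15.9%


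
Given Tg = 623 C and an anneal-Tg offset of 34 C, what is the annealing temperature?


The annealing temperature is Tg plus the offset:
  T_anneal = 623 + 34 = 657 C

657 C


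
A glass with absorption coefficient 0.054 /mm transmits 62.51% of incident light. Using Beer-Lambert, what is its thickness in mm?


Rearrange T = exp(-alpha * thickness):
  thickness = -ln(T) / alpha
  T = 62.51/100 = 0.6251
  ln(T) = -0.46984
  -ln(T) = 0.46984
  thickness = 0.46984 / 0.054 = 8.7 mm

8.7 mm


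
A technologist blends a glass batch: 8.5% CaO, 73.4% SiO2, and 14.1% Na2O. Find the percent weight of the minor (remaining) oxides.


Sum the three major oxides:
  SiO2 + Na2O + CaO = 73.4 + 14.1 + 8.5 = 96.0%
Subtract from 100%:
  Others = 100 - 96.0 = 4.0%

4.0%


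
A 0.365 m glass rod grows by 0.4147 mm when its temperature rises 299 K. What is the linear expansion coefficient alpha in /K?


Rearrange dL = alpha * L0 * dT for alpha:
  alpha = dL / (L0 * dT)
  alpha = (0.4147 / 1000) / (0.365 * 299) = 0.0000038 /K = 3.8 x 10^-6 /K

3.8 x 10^-6 /K


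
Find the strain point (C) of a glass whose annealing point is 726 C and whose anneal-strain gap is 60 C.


Strain point = annealing point - difference:
  T_strain = 726 - 60 = 666 C

666 C


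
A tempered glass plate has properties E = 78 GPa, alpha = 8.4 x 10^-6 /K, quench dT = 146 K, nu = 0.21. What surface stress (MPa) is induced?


Tempering stress: sigma = E * alpha * dT / (1 - nu)
  E (MPa) = 78 * 1000 = 78000
  Numerator = 78000 * (8.4 x 10^-6) * 146 = 95.6592
  Denominator = 1 - 0.21 = 0.79
  sigma = 95.6592 / 0.79 = 121.1 MPa

121.1 MPa


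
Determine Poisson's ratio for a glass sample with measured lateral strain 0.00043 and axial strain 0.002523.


Poisson's ratio: nu = lateral strain / axial strain
  nu = 0.00043 / 0.002523 = 0.1704

0.1704


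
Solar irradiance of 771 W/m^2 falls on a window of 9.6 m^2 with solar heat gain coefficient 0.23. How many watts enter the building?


Solar heat gain: Q = Area * SHGC * Irradiance
  Q = 9.6 * 0.23 * 771 = 1702.4 W

1702.4 W


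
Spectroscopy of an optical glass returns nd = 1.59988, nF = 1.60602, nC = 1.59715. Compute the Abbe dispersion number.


Abbe number formula: Vd = (nd - 1) / (nF - nC)
  nd - 1 = 1.59988 - 1 = 0.59988
  nF - nC = 1.60602 - 1.59715 = 0.00887
  Vd = 0.59988 / 0.00887 = 67.63

67.63


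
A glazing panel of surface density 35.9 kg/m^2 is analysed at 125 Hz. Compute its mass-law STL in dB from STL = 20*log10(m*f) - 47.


Mass law: STL = 20 * log10(m * f) - 47
  m * f = 35.9 * 125 = 4487.5
  log10(4487.5) = 3.652
  STL = 20 * 3.652 - 47 = 73.04 - 47 = 26.0 dB

26.0 dB


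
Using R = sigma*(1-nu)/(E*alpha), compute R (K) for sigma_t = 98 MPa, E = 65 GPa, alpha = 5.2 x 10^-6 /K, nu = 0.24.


Thermal shock resistance: R = sigma * (1 - nu) / (E * alpha)
  Numerator = 98 * (1 - 0.24) = 74.48
  Denominator = 65 * 1000 * (5.2 x 10^-6) = 0.338
  R = 74.48 / 0.338 = 220.4 K

220.4 K


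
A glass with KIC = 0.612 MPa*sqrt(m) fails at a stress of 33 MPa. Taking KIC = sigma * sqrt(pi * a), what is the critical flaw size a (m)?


Rearrange KIC = sigma * sqrt(pi * a):
  sqrt(pi * a) = KIC / sigma
  sqrt(pi * a) = 0.612 / 33 = 0.018545
  a = (KIC / sigma)^2 / pi
  a = 0.018545^2 / pi = 0.0001095 m

0.0001095 m


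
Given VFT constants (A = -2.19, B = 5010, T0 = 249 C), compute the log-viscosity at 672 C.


VFT equation: log(eta) = A + B / (T - T0)
  T - T0 = 672 - 249 = 423
  B / (T - T0) = 5010 / 423 = 11.844
  log(eta) = -2.19 + 11.844 = 9.654

9.654


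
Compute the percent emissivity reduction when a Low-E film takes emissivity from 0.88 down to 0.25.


Percentage reduction = (1 - coated/uncoated) * 100
  Ratio = 0.25 / 0.88 = 0.2841
  Reduction = (1 - 0.2841) * 100 = 71.6%

71.6%


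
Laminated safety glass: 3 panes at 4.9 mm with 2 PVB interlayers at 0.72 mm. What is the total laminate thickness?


Total thickness = glass contribution + PVB contribution
  Glass: 3 * 4.9 = 14.7 mm
  PVB: 2 * 0.72 = 1.44 mm
  Total = 14.7 + 1.44 = 16.14 mm

16.14 mm


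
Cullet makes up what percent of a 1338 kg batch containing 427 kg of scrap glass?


Cullet ratio = (cullet mass / total batch mass) * 100
  Ratio = 427 / 1338 * 100 = 31.91%

31.91%


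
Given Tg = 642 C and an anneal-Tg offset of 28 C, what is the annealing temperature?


The annealing temperature is Tg plus the offset:
  T_anneal = 642 + 28 = 670 C

670 C


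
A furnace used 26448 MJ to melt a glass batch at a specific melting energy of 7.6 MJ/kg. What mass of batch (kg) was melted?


Rearrange E = m * s for m:
  m = E / s
  m = 26448 / 7.6 = 3480.0 kg

3480.0 kg


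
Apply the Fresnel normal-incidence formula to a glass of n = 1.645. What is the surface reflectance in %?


Fresnel reflectance at normal incidence:
  R = ((n - 1)/(n + 1))^2
  (n - 1)/(n + 1) = (1.645 - 1)/(1.645 + 1) = 0.243856
  R = 0.243856^2 = 0.0594657
  R(%) = 0.0594657 * 100 = 5.947%

5.947%


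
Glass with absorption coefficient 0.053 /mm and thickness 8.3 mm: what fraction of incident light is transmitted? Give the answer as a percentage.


Beer-Lambert law: T = exp(-alpha * thickness)
  exponent = -0.053 * 8.3 = -0.4399
  T = exp(-0.4399) = 0.6441
  Percentage = 0.6441 * 100 = 64.41%

64.41%


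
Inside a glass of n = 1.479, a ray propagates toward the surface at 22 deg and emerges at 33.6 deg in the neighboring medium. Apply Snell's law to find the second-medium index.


Apply Snell's law: n1 * sin(theta1) = n2 * sin(theta2)
  n2 = n1 * sin(theta1) / sin(theta2)
  sin(22) = 0.374607
  sin(33.6) = 0.553392
  n2 = 1.479 * 0.374607 / 0.553392 = 1.0012

1.0012


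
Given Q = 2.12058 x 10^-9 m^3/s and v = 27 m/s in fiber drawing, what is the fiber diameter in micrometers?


Cross-sectional area from continuity:
  A = Q / v = 2.12058 x 10^-9 / 27 = 7.854 x 10^-11 m^2
Diameter from circular cross-section:
  d = sqrt(4A / pi) * 10^6 (m -> um)
  d = sqrt(4 * 7.854 x 10^-11 / pi) * 10^6 = 10.0 um

10.0 um


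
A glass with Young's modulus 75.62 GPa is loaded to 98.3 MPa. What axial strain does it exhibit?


Rearrange E = sigma / epsilon:
  epsilon = sigma / E
  E (MPa) = 75.62 * 1000 = 75620
  epsilon = 98.3 / 75620 = 0.0013

0.0013


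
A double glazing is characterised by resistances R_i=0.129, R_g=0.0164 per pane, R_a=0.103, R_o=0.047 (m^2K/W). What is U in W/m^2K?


Total thermal resistance (series):
  R_total = R_in + R_glass + R_air + R_glass + R_out
  R_total = 0.129 + 0.0164 + 0.103 + 0.0164 + 0.047 = 0.3118 m^2K/W
U-value = 1 / R_total = 1 / 0.3118 = 3.207 W/m^2K

3.207 W/m^2K


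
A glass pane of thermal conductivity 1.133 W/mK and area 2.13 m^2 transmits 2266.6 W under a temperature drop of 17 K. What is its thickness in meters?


Fourier's law: t = k * A * dT / Q
  t = 1.133 * 2.13 * 17 / 2266.6
  t = 41.02593 / 2266.6 = 0.0181 m

0.0181 m


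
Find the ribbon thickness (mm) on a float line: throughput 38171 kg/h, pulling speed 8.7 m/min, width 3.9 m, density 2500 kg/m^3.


Ribbon cross-section from mass balance:
  Volume rate = throughput / density = 38171 / 2500 = 15.2684 m^3/h
  thickness = volume rate / (speed * 60 * width), i.e.
  thickness = throughput / (60 * speed * width * density) * 1000
  thickness = 38171 / (60 * 8.7 * 3.9 * 2500) * 1000 = 7.5 mm

7.5 mm
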